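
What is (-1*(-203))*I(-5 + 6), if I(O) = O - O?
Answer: 0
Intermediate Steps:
I(O) = 0
(-1*(-203))*I(-5 + 6) = -1*(-203)*0 = 203*0 = 0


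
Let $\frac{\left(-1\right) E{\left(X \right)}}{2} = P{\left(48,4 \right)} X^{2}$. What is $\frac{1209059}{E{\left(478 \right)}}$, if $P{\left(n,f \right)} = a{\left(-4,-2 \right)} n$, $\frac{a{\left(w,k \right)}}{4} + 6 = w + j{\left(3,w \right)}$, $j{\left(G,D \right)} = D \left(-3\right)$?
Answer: $- \frac{1209059}{175475712} \approx -0.0068902$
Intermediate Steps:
$j{\left(G,D \right)} = - 3 D$
$a{\left(w,k \right)} = -24 - 8 w$ ($a{\left(w,k \right)} = -24 + 4 \left(w - 3 w\right) = -24 + 4 \left(- 2 w\right) = -24 - 8 w$)
$P{\left(n,f \right)} = 8 n$ ($P{\left(n,f \right)} = \left(-24 - -32\right) n = \left(-24 + 32\right) n = 8 n$)
$E{\left(X \right)} = - 768 X^{2}$ ($E{\left(X \right)} = - 2 \cdot 8 \cdot 48 X^{2} = - 2 \cdot 384 X^{2} = - 768 X^{2}$)
$\frac{1209059}{E{\left(478 \right)}} = \frac{1209059}{\left(-768\right) 478^{2}} = \frac{1209059}{\left(-768\right) 228484} = \frac{1209059}{-175475712} = 1209059 \left(- \frac{1}{175475712}\right) = - \frac{1209059}{175475712}$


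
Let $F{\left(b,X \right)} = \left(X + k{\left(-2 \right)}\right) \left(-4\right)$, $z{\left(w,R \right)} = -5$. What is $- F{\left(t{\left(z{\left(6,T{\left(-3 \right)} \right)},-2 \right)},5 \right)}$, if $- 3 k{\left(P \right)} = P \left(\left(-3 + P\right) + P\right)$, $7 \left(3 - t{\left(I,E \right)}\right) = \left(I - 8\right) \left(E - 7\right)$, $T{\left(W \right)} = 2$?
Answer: $\frac{4}{3} \approx 1.3333$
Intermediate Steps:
$t{\left(I,E \right)} = 3 - \frac{\left(-8 + I\right) \left(-7 + E\right)}{7}$ ($t{\left(I,E \right)} = 3 - \frac{\left(I - 8\right) \left(E - 7\right)}{7} = 3 - \frac{\left(-8 + I\right) \left(-7 + E\right)}{7}$)
$k{\left(P \right)} = - \frac{P \left(-3 + 2 P\right)}{3}$ ($k{\left(P \right)} = - \frac{P \left(\left(-3 + P\right) + P\right)}{3} = - \frac{P \left(-3 + 2 P\right)}{3}$)
$F{\left(b,X \right)} = \frac{56}{3} - 4 X$ ($F{\left(b,X \right)} = \left(X + \frac{1}{3} \left(-2\right) \left(3 - -4\right)\right) \left(-4\right) = \left(X + \frac{1}{3} \left(-2\right) \left(3 + 4\right)\right) \left(-4\right) = \left(X + \frac{1}{3} \left(-2\right) 7\right) \left(-4\right) = \left(X - \frac{14}{3}\right) \left(-4\right) = \left(- \frac{14}{3} + X\right) \left(-4\right) = \frac{56}{3} - 4 X$)
$- F{\left(t{\left(z{\left(6,T{\left(-3 \right)} \right)},-2 \right)},5 \right)} = - (\frac{56}{3} - 20) = \left(-1\right) \left(- \frac{4}{3}\right) = \frac{4}{3}$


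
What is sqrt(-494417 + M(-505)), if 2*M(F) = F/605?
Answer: 3*I*sqrt(26588670)/22 ≈ 703.15*I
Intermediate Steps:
M(F) = F/1210 (M(F) = (F/605)/2 = F/1210)
sqrt(-494417 + M(-505)) = sqrt(-494417 + (1/1210)*(-505)) = sqrt(-494417 - 101/242) = sqrt(-119649015/242) = 3*I*sqrt(26588670)/22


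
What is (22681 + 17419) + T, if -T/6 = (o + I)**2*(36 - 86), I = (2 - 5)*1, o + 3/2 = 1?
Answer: 43775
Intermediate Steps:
o = -1/2 (o = -3/2 + 1 = -1/2 ≈ -0.50000)
I = -3 (I = -3*1 = -3)
T = 3675 (T = -6*(-1/2 - 3)**2*(36 - 86) = -6*(-7/2)**2*(-50) = -147*(-50)/2 = -6*(-1225/2) = 3675)
(22681 + 17419) + T = (22681 + 17419) + 3675 = 40100 + 3675 = 43775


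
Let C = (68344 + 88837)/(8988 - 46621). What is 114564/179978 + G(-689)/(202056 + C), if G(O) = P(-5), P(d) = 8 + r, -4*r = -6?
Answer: 871187951377291/1368519644102126 ≈ 0.63659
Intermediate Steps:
r = 3/2 (r = -1/4*(-6) = 3/2 ≈ 1.5000)
C = -157181/37633 (C = 157181/(-37633) = 157181*(-1/37633) = -157181/37633 ≈ -4.1767)
P(d) = 19/2 (P(d) = 8 + 3/2 = 19/2)
G(O) = 19/2
114564/179978 + G(-689)/(202056 + C) = 114564/179978 + 19/(2*(202056 - 157181/37633)) = 114564*(1/179978) + 19/(2*(7603816267/37633)) = 57282/89989 + (19/2)*(37633/7603816267) = 57282/89989 + 715027/15207632534 = 871187951377291/1368519644102126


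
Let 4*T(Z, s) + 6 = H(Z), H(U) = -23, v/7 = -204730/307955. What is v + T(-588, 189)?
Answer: -2932627/246364 ≈ -11.904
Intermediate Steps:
v = -286622/61591 (v = 7*(-204730/307955) = 7*(-204730*1/307955) = 7*(-40946/61591) = -286622/61591 ≈ -4.6536)
T(Z, s) = -29/4 (T(Z, s) = -3/2 + (1/4)*(-23) = -3/2 - 23/4 = -29/4)
v + T(-588, 189) = -286622/61591 - 29/4 = -2932627/246364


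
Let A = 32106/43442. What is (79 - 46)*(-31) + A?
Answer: -22204530/21721 ≈ -1022.3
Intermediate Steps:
A = 16053/21721 (A = 32106*(1/43442) = 16053/21721 ≈ 0.73905)
(79 - 46)*(-31) + A = (79 - 46)*(-31) + 16053/21721 = 33*(-31) + 16053/21721 = -1023 + 16053/21721 = -22204530/21721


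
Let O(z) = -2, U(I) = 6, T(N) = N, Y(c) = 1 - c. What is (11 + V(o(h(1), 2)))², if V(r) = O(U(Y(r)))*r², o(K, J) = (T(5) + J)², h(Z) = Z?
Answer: 22953681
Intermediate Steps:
o(K, J) = (5 + J)²
V(r) = -2*r²
(11 + V(o(h(1), 2)))² = (11 - 2*(5 + 2)⁴)² = (11 - 2*(7²)²)² = (11 - 2*49²)² = (11 - 2*2401)² = (11 - 4802)² = (-4791)² = 22953681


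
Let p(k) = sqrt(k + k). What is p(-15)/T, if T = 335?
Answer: I*sqrt(30)/335 ≈ 0.01635*I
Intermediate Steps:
p(k) = sqrt(2)*sqrt(k) (p(k) = sqrt(2*k) = sqrt(2)*sqrt(k))
p(-15)/T = (sqrt(2)*sqrt(-15))/335 = (sqrt(2)*(I*sqrt(15)))*(1/335) = (I*sqrt(30))*(1/335) = I*sqrt(30)/335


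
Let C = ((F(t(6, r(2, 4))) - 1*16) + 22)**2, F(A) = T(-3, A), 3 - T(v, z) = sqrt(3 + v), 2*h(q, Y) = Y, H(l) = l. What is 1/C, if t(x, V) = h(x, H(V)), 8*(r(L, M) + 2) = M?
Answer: 1/81 ≈ 0.012346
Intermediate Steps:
r(L, M) = -2 + M/8
h(q, Y) = Y/2
T(v, z) = 3 - sqrt(3 + v)
t(x, V) = V/2
F(A) = 3 (F(A) = 3 - sqrt(3 - 3) = 3 - sqrt(0) = 3 - 1*0 = 3 + 0 = 3)
C = 81 (C = ((3 - 1*16) + 22)**2 = ((3 - 16) + 22)**2 = (-13 + 22)**2 = 9**2 = 81)
1/C = 1/81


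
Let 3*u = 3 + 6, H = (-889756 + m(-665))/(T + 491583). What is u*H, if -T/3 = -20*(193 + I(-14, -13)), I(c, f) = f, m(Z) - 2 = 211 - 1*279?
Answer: -889822/167461 ≈ -5.3136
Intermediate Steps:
m(Z) = -66 (m(Z) = 2 + (211 - 1*279) = 2 + (211 - 279) = 2 - 68 = -66)
T = 10800 (T = -(-60)*(193 - 13) = -(-60)*180 = -3*(-3600) = 10800)
H = -889822/502383 (H = (-889756 - 66)/(10800 + 491583) = -889822/502383 ≈ -1.7712)
u = 3 (u = (3 + 6)/3 = (⅓)*9 = 3)
u*H = 3*(-889822/502383) = -889822/167461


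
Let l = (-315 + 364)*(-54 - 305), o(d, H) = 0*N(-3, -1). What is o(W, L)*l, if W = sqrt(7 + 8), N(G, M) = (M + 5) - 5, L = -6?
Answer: 0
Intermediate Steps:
N(G, M) = M (N(G, M) = (5 + M) - 5 = M)
W = sqrt(15) ≈ 3.8730
o(d, H) = 0 (o(d, H) = 0*(-1) = 0)
l = -17591 (l = 49*(-359) = -17591)
o(W, L)*l = 0*(-17591) = 0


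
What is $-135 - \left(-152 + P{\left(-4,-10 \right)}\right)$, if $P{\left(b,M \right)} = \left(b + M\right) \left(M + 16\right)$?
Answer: $101$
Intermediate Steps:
$P{\left(b,M \right)} = \left(16 + M\right) \left(M + b\right)$ ($P{\left(b,M \right)} = \left(M + b\right) \left(16 + M\right) = \left(16 + M\right) \left(M + b\right)$)
$-135 - \left(-152 + P{\left(-4,-10 \right)}\right) = -135 - \left(-152 + \left(\left(-10\right)^{2} + 16 \left(-10\right) + 16 \left(-4\right) - -40\right)\right) = -135 - \left(-152 + \left(100 - 160 - 64 + 40\right)\right) = -135 - \left(-152 - 84\right) = -135 - -236 = -135 + 236 = 101$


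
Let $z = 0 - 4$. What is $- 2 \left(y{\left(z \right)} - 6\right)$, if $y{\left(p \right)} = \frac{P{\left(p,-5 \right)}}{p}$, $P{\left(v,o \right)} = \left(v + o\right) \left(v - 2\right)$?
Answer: $39$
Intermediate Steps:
$P{\left(v,o \right)} = \left(-2 + v\right) \left(o + v\right)$ ($P{\left(v,o \right)} = \left(o + v\right) \left(-2 + v\right) = \left(-2 + v\right) \left(o + v\right)$)
$z = -4$
$y{\left(p \right)} = \frac{10 + p^{2} - 7 p}{p}$ ($y{\left(p \right)} = \frac{p^{2} - -10 - 2 p - 5 p}{p} = \frac{p^{2} + 10 - 2 p - 5 p}{p} = \frac{10 + p^{2} - 7 p}{p}$)
$- 2 \left(y{\left(z \right)} - 6\right) = - 2 \left(\left(-7 - 4 + \frac{10}{-4}\right) - 6\right) = - 2 \left(\left(-7 - 4 + 10 \left(- \frac{1}{4}\right)\right) - 6\right) = - 2 \left(\left(-7 - 4 - \frac{5}{2}\right) - 6\right) = - 2 \left(- \frac{27}{2} - 6\right) = \left(-2\right) \left(- \frac{39}{2}\right) = 39$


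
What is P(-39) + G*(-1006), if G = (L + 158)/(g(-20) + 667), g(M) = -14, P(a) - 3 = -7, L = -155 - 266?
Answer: 261966/653 ≈ 401.17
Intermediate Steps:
L = -421
P(a) = -4 (P(a) = 3 - 7 = -4)
G = -263/653 (G = (-421 + 158)/(-14 + 667) = -263/653 ≈ -0.40276)
P(-39) + G*(-1006) = -4 - 263/653*(-1006) = -4 + 264578/653 = 261966/653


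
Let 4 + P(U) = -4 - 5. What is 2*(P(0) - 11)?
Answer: -48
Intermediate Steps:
P(U) = -13 (P(U) = -4 + (-4 - 5) = -4 - 9 = -13)
2*(P(0) - 11) = 2*(-13 - 11) = 2*(-24) = -48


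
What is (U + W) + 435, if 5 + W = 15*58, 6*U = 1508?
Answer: 4654/3 ≈ 1551.3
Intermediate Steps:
U = 754/3 (U = (⅙)*1508 = 754/3 ≈ 251.33)
W = 865 (W = -5 + 15*58 = -5 + 870 = 865)
(U + W) + 435 = (754/3 + 865) + 435 = 3349/3 + 435 = 4654/3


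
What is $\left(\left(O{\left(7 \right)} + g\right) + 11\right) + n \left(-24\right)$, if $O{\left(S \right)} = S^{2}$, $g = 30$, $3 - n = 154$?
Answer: $3714$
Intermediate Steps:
$n = -151$ ($n = 3 - 154 = -151$)
$\left(\left(O{\left(7 \right)} + g\right) + 11\right) + n \left(-24\right) = \left(\left(7^{2} + 30\right) + 11\right) - -3624 = \left(\left(49 + 30\right) + 11\right) + 3624 = \left(79 + 11\right) + 3624 = 90 + 3624 = 3714$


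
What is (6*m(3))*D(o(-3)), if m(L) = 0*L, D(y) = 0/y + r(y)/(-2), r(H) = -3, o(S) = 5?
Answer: 0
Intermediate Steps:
D(y) = 3/2 (D(y) = 0/y - 3/(-2) = 0 - 3*(-½) = 0 + 3/2 = 3/2)
m(L) = 0
(6*m(3))*D(o(-3)) = (6*0)*(3/2) = 0*(3/2) = 0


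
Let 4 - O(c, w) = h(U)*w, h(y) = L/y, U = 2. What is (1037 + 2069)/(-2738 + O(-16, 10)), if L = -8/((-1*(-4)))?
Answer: -1553/1362 ≈ -1.1402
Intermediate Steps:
L = -2 (L = -8/4 = -8*1/4 = -2)
h(y) = -2/y
O(c, w) = 4 + w (O(c, w) = 4 - (-2/2)*w = 4 - (-2*1/2)*w = 4 - (-1)*w = 4 + w)
(1037 + 2069)/(-2738 + O(-16, 10)) = (1037 + 2069)/(-2738 + (4 + 10)) = 3106/(-2738 + 14) = 3106/(-2724) = 3106*(-1/2724) = -1553/1362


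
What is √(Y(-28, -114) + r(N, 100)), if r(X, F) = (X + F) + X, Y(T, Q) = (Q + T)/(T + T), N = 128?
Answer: √70273/14 ≈ 18.935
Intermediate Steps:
Y(T, Q) = (Q + T)/(2*T) (Y(T, Q) = (Q + T)/((2*T)) = (Q + T)*(1/(2*T)) = (Q + T)/(2*T))
r(X, F) = F + 2*X (r(X, F) = (F + X) + X = F + 2*X)
√(Y(-28, -114) + r(N, 100)) = √((½)*(-114 - 28)/(-28) + (100 + 2*128)) = √((½)*(-1/28)*(-142) + (100 + 256)) = √(71/28 + 356) = √(10039/28) = √70273/14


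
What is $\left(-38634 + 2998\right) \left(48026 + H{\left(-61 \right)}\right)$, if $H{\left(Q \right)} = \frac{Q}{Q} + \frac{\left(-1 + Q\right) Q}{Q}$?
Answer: $-1709280740$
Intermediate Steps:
$H{\left(Q \right)} = Q$ ($H{\left(Q \right)} = 1 + \frac{Q \left(-1 + Q\right)}{Q} = 1 + \left(-1 + Q\right) = Q$)
$\left(-38634 + 2998\right) \left(48026 + H{\left(-61 \right)}\right) = \left(-38634 + 2998\right) \left(48026 - 61\right) = \left(-35636\right) 47965 = -1709280740$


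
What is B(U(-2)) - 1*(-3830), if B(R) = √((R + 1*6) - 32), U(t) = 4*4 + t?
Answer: 3830 + 2*I*√3 ≈ 3830.0 + 3.4641*I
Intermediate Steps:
U(t) = 16 + t
B(R) = √(-26 + R) (B(R) = √((R + 6) - 32) = √((6 + R) - 32) = √(-26 + R))
B(U(-2)) - 1*(-3830) = √(-26 + (16 - 2)) - 1*(-3830) = √(-26 + 14) + 3830 = √(-12) + 3830 = 2*I*√3 + 3830 = 3830 + 2*I*√3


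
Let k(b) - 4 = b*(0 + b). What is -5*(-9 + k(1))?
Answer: 20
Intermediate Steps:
k(b) = 4 + b**2 (k(b) = 4 + b*(0 + b) = 4 + b*b = 4 + b**2)
-5*(-9 + k(1)) = -5*(-9 + (4 + 1**2)) = -5*(-9 + (4 + 1)) = -5*(-9 + 5) = -5*(-4) = 20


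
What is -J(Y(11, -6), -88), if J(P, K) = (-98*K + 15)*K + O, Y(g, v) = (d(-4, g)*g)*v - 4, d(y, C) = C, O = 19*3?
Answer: 760175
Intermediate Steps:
O = 57
Y(g, v) = -4 + v*g² (Y(g, v) = (g*g)*v - 4 = g²*v - 4 = v*g² - 4 = -4 + v*g²)
J(P, K) = 57 + K*(15 - 98*K) (J(P, K) = (-98*K + 15)*K + 57 = (15 - 98*K)*K + 57 = K*(15 - 98*K) + 57 = 57 + K*(15 - 98*K))
-J(Y(11, -6), -88) = -(57 - 98*(-88)² + 15*(-88)) = -(57 - 98*7744 - 1320) = -(57 - 758912 - 1320) = -1*(-760175) = 760175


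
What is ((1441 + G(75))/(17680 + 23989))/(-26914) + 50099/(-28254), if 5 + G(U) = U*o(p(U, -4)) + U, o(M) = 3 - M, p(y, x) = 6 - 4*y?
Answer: -1652519759317/931949436246 ≈ -1.7732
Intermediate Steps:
p(y, x) = 6 - 4*y
G(U) = -5 + U + U*(-3 + 4*U) (G(U) = -5 + (U*(3 - (6 - 4*U)) + U) = -5 + (U*(3 + (-6 + 4*U)) + U) = -5 + (U*(-3 + 4*U) + U) = -5 + (U + U*(-3 + 4*U)) = -5 + U + U*(-3 + 4*U))
((1441 + G(75))/(17680 + 23989))/(-26914) + 50099/(-28254) = ((1441 + (-5 + 75 + 75*(-3 + 4*75)))/(17680 + 23989))/(-26914) + 50099/(-28254) = ((1441 + (-5 + 75 + 75*(-3 + 300)))/41669)*(-1/26914) + 50099*(-1/28254) = ((1441 + (-5 + 75 + 75*297))*(1/41669))*(-1/26914) - 2947/1662 = ((1441 + (-5 + 75 + 22275))*(1/41669))*(-1/26914) - 2947/1662 = ((1441 + 22345)*(1/41669))*(-1/26914) - 2947/1662 = (23786*(1/41669))*(-1/26914) - 2947/1662 = (23786/41669)*(-1/26914) - 2947/1662 = -11893/560739733 - 2947/1662 = -1652519759317/931949436246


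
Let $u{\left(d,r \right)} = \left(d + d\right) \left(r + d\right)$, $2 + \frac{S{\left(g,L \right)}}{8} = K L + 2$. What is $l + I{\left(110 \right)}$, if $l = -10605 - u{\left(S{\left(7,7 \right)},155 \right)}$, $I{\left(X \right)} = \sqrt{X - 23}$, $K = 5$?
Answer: $-254205 + \sqrt{87} \approx -2.542 \cdot 10^{5}$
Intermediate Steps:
$S{\left(g,L \right)} = 40 L$ ($S{\left(g,L \right)} = -16 + 8 \left(5 L + 2\right) = -16 + 8 \left(2 + 5 L\right) = -16 + \left(16 + 40 L\right) = 40 L$)
$u{\left(d,r \right)} = 2 d \left(d + r\right)$
$I{\left(X \right)} = \sqrt{-23 + X}$
$l = -254205$ ($l = -10605 - 2 \cdot 40 \cdot 7 \left(40 \cdot 7 + 155\right) = -10605 - 2 \cdot 280 \left(280 + 155\right) = -10605 - 2 \cdot 280 \cdot 435 = -10605 - 243600 = -254205$)
$l + I{\left(110 \right)} = -254205 + \sqrt{-23 + 110} = -254205 + \sqrt{87}$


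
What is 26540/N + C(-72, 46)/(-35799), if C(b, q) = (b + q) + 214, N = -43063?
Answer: -958201304/1541612337 ≈ -0.62156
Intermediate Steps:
C(b, q) = 214 + b + q
26540/N + C(-72, 46)/(-35799) = 26540/(-43063) + (214 - 72 + 46)/(-35799) = 26540*(-1/43063) + 188*(-1/35799) = -26540/43063 - 188/35799 = -958201304/1541612337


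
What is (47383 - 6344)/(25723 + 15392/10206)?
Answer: 209422017/131272165 ≈ 1.5953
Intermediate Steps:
(47383 - 6344)/(25723 + 15392/10206) = 41039/(25723 + 15392*(1/10206)) = 41039/(25723 + 7696/5103) = 41039/(131272165/5103) = 41039*(5103/131272165) = 209422017/131272165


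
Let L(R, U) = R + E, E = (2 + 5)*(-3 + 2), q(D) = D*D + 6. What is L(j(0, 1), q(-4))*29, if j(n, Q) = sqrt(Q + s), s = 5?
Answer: -203 + 29*sqrt(6) ≈ -131.96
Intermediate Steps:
j(n, Q) = sqrt(5 + Q) (j(n, Q) = sqrt(Q + 5) = sqrt(5 + Q))
q(D) = 6 + D**2 (q(D) = D**2 + 6 = 6 + D**2)
E = -7 (E = 7*(-1) = -7)
L(R, U) = -7 + R (L(R, U) = R - 7 = -7 + R)
L(j(0, 1), q(-4))*29 = (-7 + sqrt(5 + 1))*29 = (-7 + sqrt(6))*29 = -203 + 29*sqrt(6)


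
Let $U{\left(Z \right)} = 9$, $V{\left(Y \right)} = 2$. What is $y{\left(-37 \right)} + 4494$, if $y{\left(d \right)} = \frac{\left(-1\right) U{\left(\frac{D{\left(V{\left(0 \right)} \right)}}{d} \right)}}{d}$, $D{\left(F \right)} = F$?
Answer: $\frac{166287}{37} \approx 4494.2$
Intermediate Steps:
$y{\left(d \right)} = - \frac{9}{d}$ ($y{\left(d \right)} = \frac{\left(-1\right) 9}{d} = - \frac{9}{d}$)
$y{\left(-37 \right)} + 4494 = - \frac{9}{-37} + 4494 = \left(-9\right) \left(- \frac{1}{37}\right) + 4494 = \frac{9}{37} + 4494 = \frac{166287}{37}$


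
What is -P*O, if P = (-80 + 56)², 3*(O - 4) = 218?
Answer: -44160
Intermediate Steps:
O = 230/3 (O = 4 + (⅓)*218 = 4 + 218/3 = 230/3 ≈ 76.667)
P = 576 (P = (-24)² = 576)
-P*O = -576*230/3 = -1*44160 = -44160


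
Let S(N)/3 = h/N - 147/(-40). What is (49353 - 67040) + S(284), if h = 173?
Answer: -50194579/2840 ≈ -17674.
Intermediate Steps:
S(N) = 441/40 + 519/N (S(N) = 3*(173/N - 147/(-40)) = 3*(173/N - 147*(-1/40)) = 3*(173/N + 147/40) = 3*(147/40 + 173/N) = 441/40 + 519/N)
(49353 - 67040) + S(284) = (49353 - 67040) + (441/40 + 519/284) = -17687 + (441/40 + 519*(1/284)) = -17687 + (441/40 + 519/284) = -17687 + 36501/2840 = -50194579/2840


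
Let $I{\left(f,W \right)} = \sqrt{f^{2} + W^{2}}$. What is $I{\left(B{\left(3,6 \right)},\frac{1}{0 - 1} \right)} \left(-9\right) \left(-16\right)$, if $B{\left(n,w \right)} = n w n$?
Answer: $144 \sqrt{2917} \approx 7777.3$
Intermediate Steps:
$B{\left(n,w \right)} = w n^{2}$
$I{\left(f,W \right)} = \sqrt{W^{2} + f^{2}}$
$I{\left(B{\left(3,6 \right)},\frac{1}{0 - 1} \right)} \left(-9\right) \left(-16\right) = \sqrt{\left(\frac{1}{0 - 1}\right)^{2} + \left(6 \cdot 3^{2}\right)^{2}} \left(-9\right) \left(-16\right) = \sqrt{\left(\frac{1}{-1}\right)^{2} + \left(6 \cdot 9\right)^{2}} \left(-9\right) \left(-16\right) = \sqrt{\left(-1\right)^{2} + 54^{2}} \left(-9\right) \left(-16\right) = \sqrt{1 + 2916} \left(-9\right) \left(-16\right) = \sqrt{2917} \left(-9\right) \left(-16\right) = - 9 \sqrt{2917} \left(-16\right) = 144 \sqrt{2917}$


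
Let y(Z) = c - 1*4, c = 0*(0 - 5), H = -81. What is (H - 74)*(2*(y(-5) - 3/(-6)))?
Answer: 1085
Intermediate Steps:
c = 0 (c = 0*(-5) = 0)
y(Z) = -4 (y(Z) = 0 - 1*4 = 0 - 4 = -4)
(H - 74)*(2*(y(-5) - 3/(-6))) = (-81 - 74)*(2*(-4 - 3/(-6))) = -310*(-4 - 3*(-⅙)) = -310*(-4 + ½) = -310*(-7)/2 = -155*(-7) = 1085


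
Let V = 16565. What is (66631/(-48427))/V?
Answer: -66631/802193255 ≈ -8.3061e-5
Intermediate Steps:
(66631/(-48427))/V = (66631/(-48427))/16565 = (66631*(-1/48427))*(1/16565) = -66631/48427*1/16565 = -66631/802193255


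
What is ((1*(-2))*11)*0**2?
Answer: 0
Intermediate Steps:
((1*(-2))*11)*0**2 = -2*11*0 = -22*0 = 0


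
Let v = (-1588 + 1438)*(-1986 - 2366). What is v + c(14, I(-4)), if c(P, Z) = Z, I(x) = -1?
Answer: 652799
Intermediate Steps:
v = 652800 (v = -150*(-4352) = 652800)
v + c(14, I(-4)) = 652800 - 1 = 652799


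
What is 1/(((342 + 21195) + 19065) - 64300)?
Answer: -1/23698 ≈ -4.2198e-5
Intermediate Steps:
1/(((342 + 21195) + 19065) - 64300) = 1/((21537 + 19065) - 64300) = 1/(40602 - 64300) = 1/(-23698) = -1/23698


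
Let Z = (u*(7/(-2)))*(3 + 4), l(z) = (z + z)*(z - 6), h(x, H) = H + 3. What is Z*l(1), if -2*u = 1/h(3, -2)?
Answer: -245/2 ≈ -122.50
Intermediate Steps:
h(x, H) = 3 + H
l(z) = 2*z*(-6 + z) (l(z) = (2*z)*(-6 + z) = 2*z*(-6 + z))
u = -½ (u = -1/(2*(3 - 2)) = -½/1 = -½*1 = -½ ≈ -0.50000)
Z = 49/4 (Z = (-7/(2*(-2)))*(3 + 4) = -7*(-1)/(2*2)*7 = -½*(-7/2)*7 = (7/4)*7 = 49/4 ≈ 12.250)
Z*l(1) = 49*(2*1*(-6 + 1))/4 = 49*(2*1*(-5))/4 = (49/4)*(-10) = -245/2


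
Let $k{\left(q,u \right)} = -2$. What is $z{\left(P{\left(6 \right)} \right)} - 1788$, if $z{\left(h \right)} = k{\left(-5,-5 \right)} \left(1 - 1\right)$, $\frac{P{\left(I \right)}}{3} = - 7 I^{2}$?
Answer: $-1788$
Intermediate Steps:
$P{\left(I \right)} = - 21 I^{2}$ ($P{\left(I \right)} = 3 \left(- 7 I^{2}\right) = - 21 I^{2}$)
$z{\left(h \right)} = 0$ ($z{\left(h \right)} = - 2 \left(1 - 1\right) = \left(-2\right) 0 = 0$)
$z{\left(P{\left(6 \right)} \right)} - 1788 = 0 - 1788 = -1788$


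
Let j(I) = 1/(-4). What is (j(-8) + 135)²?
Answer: 290521/16 ≈ 18158.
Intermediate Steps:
j(I) = -¼
(j(-8) + 135)² = (-¼ + 135)² = (539/4)² = 290521/16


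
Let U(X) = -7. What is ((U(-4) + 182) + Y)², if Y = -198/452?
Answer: 1556381401/51076 ≈ 30472.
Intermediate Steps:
Y = -99/226 (Y = -198*1/452 = -99/226 ≈ -0.43805)
((U(-4) + 182) + Y)² = ((-7 + 182) - 99/226)² = (175 - 99/226)² = (39451/226)² = 1556381401/51076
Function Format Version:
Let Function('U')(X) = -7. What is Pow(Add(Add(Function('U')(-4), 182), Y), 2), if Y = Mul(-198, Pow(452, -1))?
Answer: Rational(1556381401, 51076) ≈ 30472.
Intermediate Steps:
Y = Rational(-99, 226) (Y = Mul(-198, Rational(1, 452)) = Rational(-99, 226) ≈ -0.43805)
Pow(Add(Add(Function('U')(-4), 182), Y), 2) = Pow(Add(Add(-7, 182), Rational(-99, 226)), 2) = Pow(Add(175, Rational(-99, 226)), 2) = Pow(Rational(39451, 226), 2) = Rational(1556381401, 51076)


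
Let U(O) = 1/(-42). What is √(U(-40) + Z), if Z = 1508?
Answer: √2660070/42 ≈ 38.833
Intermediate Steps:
U(O) = -1/42
√(U(-40) + Z) = √(-1/42 + 1508) = √(63335/42) = √2660070/42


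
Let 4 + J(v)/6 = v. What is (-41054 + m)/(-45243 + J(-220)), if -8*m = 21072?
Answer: 43688/46587 ≈ 0.93777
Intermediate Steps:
m = -2634 (m = -⅛*21072 = -2634)
J(v) = -24 + 6*v
(-41054 + m)/(-45243 + J(-220)) = (-41054 - 2634)/(-45243 + (-24 + 6*(-220))) = -43688/(-45243 + (-24 - 1320)) = -43688/(-45243 - 1344) = -43688/(-46587) = -43688*(-1/46587) = 43688/46587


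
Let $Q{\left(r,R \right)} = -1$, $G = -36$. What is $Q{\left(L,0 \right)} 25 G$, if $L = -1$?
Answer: $900$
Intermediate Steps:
$Q{\left(L,0 \right)} 25 G = \left(-1\right) 25 \left(-36\right) = \left(-25\right) \left(-36\right) = 900$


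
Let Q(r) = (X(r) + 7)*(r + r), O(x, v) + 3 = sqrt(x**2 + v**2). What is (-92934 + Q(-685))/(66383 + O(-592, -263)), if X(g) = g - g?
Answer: -6805543120/4405884767 + 102524*sqrt(419633)/4405884767 ≈ -1.5296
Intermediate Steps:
X(g) = 0
O(x, v) = -3 + sqrt(v**2 + x**2) (O(x, v) = -3 + sqrt(x**2 + v**2) = -3 + sqrt(v**2 + x**2))
Q(r) = 14*r (Q(r) = (0 + 7)*(r + r) = 7*(2*r) = 14*r)
(-92934 + Q(-685))/(66383 + O(-592, -263)) = (-92934 + 14*(-685))/(66383 + (-3 + sqrt((-263)**2 + (-592)**2))) = (-92934 - 9590)/(66383 + (-3 + sqrt(69169 + 350464))) = -102524/(66383 + (-3 + sqrt(419633))) = -102524/(66380 + sqrt(419633))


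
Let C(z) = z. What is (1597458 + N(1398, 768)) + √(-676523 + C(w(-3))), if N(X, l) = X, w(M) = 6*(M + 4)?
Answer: 1598856 + I*√676517 ≈ 1.5989e+6 + 822.51*I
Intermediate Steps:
w(M) = 24 + 6*M (w(M) = 6*(4 + M) = 24 + 6*M)
(1597458 + N(1398, 768)) + √(-676523 + C(w(-3))) = (1597458 + 1398) + √(-676523 + (24 + 6*(-3))) = 1598856 + √(-676523 + (24 - 18)) = 1598856 + √(-676523 + 6) = 1598856 + √(-676517) = 1598856 + I*√676517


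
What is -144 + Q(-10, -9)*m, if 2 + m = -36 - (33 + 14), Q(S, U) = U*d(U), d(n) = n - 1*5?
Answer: -10854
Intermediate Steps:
d(n) = -5 + n (d(n) = n - 5 = -5 + n)
Q(S, U) = U*(-5 + U)
m = -85 (m = -2 + (-36 - (33 + 14)) = -2 + (-36 - 1*47) = -2 + (-36 - 47) = -2 - 83 = -85)
-144 + Q(-10, -9)*m = -144 - 9*(-5 - 9)*(-85) = -144 - 9*(-14)*(-85) = -144 + 126*(-85) = -144 - 10710 = -10854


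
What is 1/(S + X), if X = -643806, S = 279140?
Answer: -1/364666 ≈ -2.7422e-6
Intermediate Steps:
1/(S + X) = 1/(279140 - 643806) = 1/(-364666) = -1/364666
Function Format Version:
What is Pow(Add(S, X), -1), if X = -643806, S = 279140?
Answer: Rational(-1, 364666) ≈ -2.7422e-6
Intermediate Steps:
Pow(Add(S, X), -1) = Pow(Add(279140, -643806), -1) = Pow(-364666, -1) = Rational(-1, 364666)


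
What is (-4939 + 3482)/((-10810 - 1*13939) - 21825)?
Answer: 1457/46574 ≈ 0.031284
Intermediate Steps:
(-4939 + 3482)/((-10810 - 1*13939) - 21825) = -1457/((-10810 - 13939) - 21825) = -1457/(-24749 - 21825) = -1457/(-46574) = -1457*(-1/46574) = 1457/46574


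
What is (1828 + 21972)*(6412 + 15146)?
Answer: 513080400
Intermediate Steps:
(1828 + 21972)*(6412 + 15146) = 23800*21558 = 513080400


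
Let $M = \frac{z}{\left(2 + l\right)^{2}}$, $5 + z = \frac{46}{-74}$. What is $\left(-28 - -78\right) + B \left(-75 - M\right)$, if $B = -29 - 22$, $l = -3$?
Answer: $\frac{132767}{37} \approx 3588.3$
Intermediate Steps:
$B = -51$
$z = - \frac{208}{37}$ ($z = -5 + \frac{46}{-74} = -5 + 46 \left(- \frac{1}{74}\right) = -5 - \frac{23}{37} = - \frac{208}{37} \approx -5.6216$)
$M = - \frac{208}{37}$ ($M = - \frac{208}{37 \left(2 - 3\right)^{2}} = - \frac{208}{37 \left(-1\right)^{2}} = - \frac{208}{37 \cdot 1} = \left(- \frac{208}{37}\right) 1 = - \frac{208}{37} \approx -5.6216$)
$\left(-28 - -78\right) + B \left(-75 - M\right) = \left(-28 - -78\right) - 51 \left(-75 - - \frac{208}{37}\right) = \left(-28 + 78\right) - 51 \left(-75 + \frac{208}{37}\right) = 50 - - \frac{130917}{37} = 50 + \frac{130917}{37} = \frac{132767}{37}$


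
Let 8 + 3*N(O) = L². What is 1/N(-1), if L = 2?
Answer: -¾ ≈ -0.75000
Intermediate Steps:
N(O) = -4/3 (N(O) = -8/3 + (⅓)*2² = -8/3 + (⅓)*4 = -8/3 + 4/3 = -4/3)
1/N(-1) = 1/(-4/3) = -¾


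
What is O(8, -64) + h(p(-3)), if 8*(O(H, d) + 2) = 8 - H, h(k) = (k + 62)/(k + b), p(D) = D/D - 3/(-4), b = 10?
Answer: 161/47 ≈ 3.4255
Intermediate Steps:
p(D) = 7/4 (p(D) = 1 - 3*(-¼) = 1 + ¾ = 7/4)
h(k) = (62 + k)/(10 + k) (h(k) = (k + 62)/(k + 10) = (62 + k)/(10 + k))
O(H, d) = -1 - H/8 (O(H, d) = -2 + (8 - H)/8 = -2 + (1 - H/8) = -1 - H/8)
O(8, -64) + h(p(-3)) = (-1 - ⅛*8) + (62 + 7/4)/(10 + 7/4) = (-1 - 1) + (255/4)/(47/4) = -2 + (4/47)*(255/4) = -2 + 255/47 = 161/47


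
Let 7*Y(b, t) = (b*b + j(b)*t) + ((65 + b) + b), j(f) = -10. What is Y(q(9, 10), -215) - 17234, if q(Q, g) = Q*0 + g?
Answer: -118303/7 ≈ -16900.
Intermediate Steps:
q(Q, g) = g (q(Q, g) = 0 + g = g)
Y(b, t) = 65/7 - 10*t/7 + b²/7 + 2*b/7 (Y(b, t) = ((b*b - 10*t) + ((65 + b) + b))/7 = ((b² - 10*t) + (65 + 2*b))/7 = (65 + b² - 10*t + 2*b)/7 = 65/7 - 10*t/7 + b²/7 + 2*b/7)
Y(q(9, 10), -215) - 17234 = (65/7 - 10/7*(-215) + (⅐)*10² + (2/7)*10) - 17234 = (65/7 + 2150/7 + (⅐)*100 + 20/7) - 17234 = (65/7 + 2150/7 + 100/7 + 20/7) - 17234 = 2335/7 - 17234 = -118303/7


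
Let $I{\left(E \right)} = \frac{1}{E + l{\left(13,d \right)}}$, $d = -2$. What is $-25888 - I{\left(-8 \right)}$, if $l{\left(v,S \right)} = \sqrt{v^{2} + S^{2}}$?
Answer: $- \frac{2821800}{109} - \frac{\sqrt{173}}{109} \approx -25888.0$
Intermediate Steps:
$l{\left(v,S \right)} = \sqrt{S^{2} + v^{2}}$
$I{\left(E \right)} = \frac{1}{E + \sqrt{173}}$ ($I{\left(E \right)} = \frac{1}{E + \sqrt{\left(-2\right)^{2} + 13^{2}}} = \frac{1}{E + \sqrt{4 + 169}} = \frac{1}{E + \sqrt{173}}$)
$-25888 - I{\left(-8 \right)} = -25888 - \frac{1}{-8 + \sqrt{173}}$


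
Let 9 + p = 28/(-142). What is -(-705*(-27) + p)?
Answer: -1350832/71 ≈ -19026.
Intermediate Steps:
p = -653/71 (p = -9 + 28/(-142) = -9 + 28*(-1/142) = -9 - 14/71 = -653/71 ≈ -9.1972)
-(-705*(-27) + p) = -(-705*(-27) - 653/71) = -(-141*(-135) - 653/71) = -(19035 - 653/71) = -1*1350832/71 = -1350832/71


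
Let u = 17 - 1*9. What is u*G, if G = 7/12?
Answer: 14/3 ≈ 4.6667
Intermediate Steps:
G = 7/12 (G = 7*(1/12) = 7/12 ≈ 0.58333)
u = 8 (u = 17 - 9 = 8)
u*G = 8*(7/12) = 14/3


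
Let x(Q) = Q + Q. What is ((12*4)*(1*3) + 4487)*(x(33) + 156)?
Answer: 1028082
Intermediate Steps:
x(Q) = 2*Q
((12*4)*(1*3) + 4487)*(x(33) + 156) = ((12*4)*(1*3) + 4487)*(2*33 + 156) = (48*3 + 4487)*(66 + 156) = (144 + 4487)*222 = 4631*222 = 1028082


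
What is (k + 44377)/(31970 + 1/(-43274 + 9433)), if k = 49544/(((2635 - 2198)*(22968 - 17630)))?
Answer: 1751585518777373/1261873542213457 ≈ 1.3881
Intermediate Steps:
k = 24772/1166353 (k = 49544/((437*5338)) = 49544/2332706 = 49544*(1/2332706) = 24772/1166353 ≈ 0.021239)
(k + 44377)/(31970 + 1/(-43274 + 9433)) = (24772/1166353 + 44377)/(31970 + 1/(-43274 + 9433)) = 51759271853/(1166353*(31970 + 1/(-33841))) = 51759271853/(1166353*(31970 - 1/33841)) = 51759271853/(1166353*(1081896769/33841)) = (51759271853/1166353)*(33841/1081896769) = 1751585518777373/1261873542213457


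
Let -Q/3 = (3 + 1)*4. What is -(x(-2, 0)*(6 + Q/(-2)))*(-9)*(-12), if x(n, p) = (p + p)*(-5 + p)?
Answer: 0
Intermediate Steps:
Q = -48 (Q = -3*(3 + 1)*4 = -12*4 = -3*16 = -48)
x(n, p) = 2*p*(-5 + p) (x(n, p) = (2*p)*(-5 + p) = 2*p*(-5 + p))
-(x(-2, 0)*(6 + Q/(-2)))*(-9)*(-12) = -((2*0*(-5 + 0))*(6 - 48/(-2)))*(-9)*(-12) = -((2*0*(-5))*(6 - 48*(-1/2)))*(-9)*(-12) = -(0*(6 + 24))*(-9)*(-12) = -(0*30)*(-9)*(-12) = -0*(-9)*(-12) = -0*(-12) = -1*0 = 0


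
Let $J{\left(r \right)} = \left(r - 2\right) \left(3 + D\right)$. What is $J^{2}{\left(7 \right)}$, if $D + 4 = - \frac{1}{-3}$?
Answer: $\frac{100}{9} \approx 11.111$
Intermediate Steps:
$D = - \frac{11}{3}$ ($D = -4 - \frac{1}{-3} = -4 - - \frac{1}{3} = -4 + \frac{1}{3} = - \frac{11}{3} \approx -3.6667$)
$J{\left(r \right)} = \frac{4}{3} - \frac{2 r}{3}$ ($J{\left(r \right)} = \left(r - 2\right) \left(3 - \frac{11}{3}\right) = \left(-2 + r\right) \left(- \frac{2}{3}\right) = \frac{4}{3} - \frac{2 r}{3}$)
$J^{2}{\left(7 \right)} = \left(\frac{4}{3} - \frac{14}{3}\right)^{2} = \left(- \frac{10}{3}\right)^{2} = \frac{100}{9}$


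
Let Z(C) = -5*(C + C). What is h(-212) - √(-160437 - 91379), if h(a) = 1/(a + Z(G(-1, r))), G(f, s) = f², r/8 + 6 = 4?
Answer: -1/222 - 2*I*√62954 ≈ -0.0045045 - 501.81*I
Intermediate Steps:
r = -16 (r = -48 + 8*4 = -48 + 32 = -16)
Z(C) = -10*C
h(a) = 1/(-10 + a) (h(a) = 1/(a - 10*(-1)²) = 1/(a - 10*1) = 1/(a - 10) = 1/(-10 + a))
h(-212) - √(-160437 - 91379) = 1/(-10 - 212) - √(-160437 - 91379) = 1/(-222) - √(-251816) = -1/222 - 2*I*√62954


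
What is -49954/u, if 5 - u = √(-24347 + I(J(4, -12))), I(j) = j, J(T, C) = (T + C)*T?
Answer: -124885/12202 - 24977*I*√24379/12202 ≈ -10.235 - 319.61*I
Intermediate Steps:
J(T, C) = T*(C + T) (J(T, C) = (C + T)*T = T*(C + T))
u = 5 - I*√24379 (u = 5 - √(-24347 + 4*(-12 + 4)) = 5 - √(-24347 + 4*(-8)) = 5 - √(-24347 - 32) = 5 - √(-24379) = 5 - I*√24379 ≈ 5.0 - 156.14*I)
-49954/u = -49954/(5 - I*√24379)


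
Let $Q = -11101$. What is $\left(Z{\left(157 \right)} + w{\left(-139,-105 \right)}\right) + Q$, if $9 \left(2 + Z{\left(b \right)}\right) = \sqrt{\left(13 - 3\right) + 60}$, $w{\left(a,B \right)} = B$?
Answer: $-11208 + \frac{\sqrt{70}}{9} \approx -11207.0$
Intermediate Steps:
$Z{\left(b \right)} = -2 + \frac{\sqrt{70}}{9}$ ($Z{\left(b \right)} = -2 + \frac{\sqrt{\left(13 - 3\right) + 60}}{9} = -2 + \frac{\sqrt{10 + 60}}{9} = -2 + \frac{\sqrt{70}}{9}$)
$\left(Z{\left(157 \right)} + w{\left(-139,-105 \right)}\right) + Q = \left(\left(-2 + \frac{\sqrt{70}}{9}\right) - 105\right) - 11101 = \left(-107 + \frac{\sqrt{70}}{9}\right) - 11101 = -11208 + \frac{\sqrt{70}}{9}$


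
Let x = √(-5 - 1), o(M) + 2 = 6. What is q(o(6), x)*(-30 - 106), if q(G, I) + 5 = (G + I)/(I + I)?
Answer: 612 + 136*I*√6/3 ≈ 612.0 + 111.04*I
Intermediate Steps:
o(M) = 4 (o(M) = -2 + 6 = 4)
x = I*√6 (x = √(-6) = I*√6 ≈ 2.4495*I)
q(G, I) = -5 + (G + I)/(2*I) (q(G, I) = -5 + (G + I)/(I + I) = -5 + (G + I)/((2*I)) = -5 + (G + I)*(1/(2*I)) = -5 + (G + I)/(2*I))
q(o(6), x)*(-30 - 106) = ((4 - 9*I*√6)/(2*((I*√6))))*(-30 - 106) = ((-I*√6/6)*(4 - 9*I*√6)/2)*(-136) = -I*√6*(4 - 9*I*√6)/12*(-136) = 34*I*√6*(4 - 9*I*√6)/3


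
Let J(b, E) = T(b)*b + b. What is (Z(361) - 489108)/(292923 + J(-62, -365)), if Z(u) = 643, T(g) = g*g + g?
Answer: -488465/58377 ≈ -8.3674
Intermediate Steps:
T(g) = g + g² (T(g) = g² + g = g + g²)
J(b, E) = b + b²*(1 + b) (J(b, E) = (b*(1 + b))*b + b = b²*(1 + b) + b = b + b²*(1 + b))
(Z(361) - 489108)/(292923 + J(-62, -365)) = (643 - 489108)/(292923 - 62*(1 - 62*(1 - 62))) = -488465/(292923 - 62*(1 - 62*(-61))) = -488465/(292923 - 62*(1 + 3782)) = -488465/(292923 - 62*3783) = -488465/(292923 - 234546) = -488465/58377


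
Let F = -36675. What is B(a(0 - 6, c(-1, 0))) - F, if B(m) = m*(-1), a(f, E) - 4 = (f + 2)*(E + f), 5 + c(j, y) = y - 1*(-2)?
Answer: 36635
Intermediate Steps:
c(j, y) = -3 + y (c(j, y) = -5 + (y - 1*(-2)) = -5 + (y + 2) = -5 + (2 + y) = -3 + y)
a(f, E) = 4 + (2 + f)*(E + f) (a(f, E) = 4 + (f + 2)*(E + f) = 4 + (2 + f)*(E + f))
B(m) = -m
B(a(0 - 6, c(-1, 0))) - F = -(4 + (0 - 6)**2 + 2*(-3 + 0) + 2*(0 - 6) + (-3 + 0)*(0 - 6)) - 1*(-36675) = -(4 + (-6)**2 + 2*(-3) + 2*(-6) - 3*(-6)) + 36675 = -(4 + 36 - 6 - 12 + 18) + 36675 = -1*40 + 36675 = -40 + 36675 = 36635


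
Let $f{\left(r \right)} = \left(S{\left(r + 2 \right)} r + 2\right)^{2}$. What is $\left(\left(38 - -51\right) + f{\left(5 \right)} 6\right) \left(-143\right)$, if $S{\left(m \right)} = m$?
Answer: $-1187329$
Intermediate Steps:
$f{\left(r \right)} = \left(2 + r \left(2 + r\right)\right)^{2}$ ($f{\left(r \right)} = \left(\left(r + 2\right) r + 2\right)^{2} = \left(\left(2 + r\right) r + 2\right)^{2} = \left(r \left(2 + r\right) + 2\right)^{2} = \left(2 + r \left(2 + r\right)\right)^{2}$)
$\left(\left(38 - -51\right) + f{\left(5 \right)} 6\right) \left(-143\right) = \left(\left(38 - -51\right) + \left(2 + 5 \left(2 + 5\right)\right)^{2} \cdot 6\right) \left(-143\right) = \left(\left(38 + 51\right) + \left(2 + 5 \cdot 7\right)^{2} \cdot 6\right) \left(-143\right) = \left(89 + \left(2 + 35\right)^{2} \cdot 6\right) \left(-143\right) = \left(89 + 37^{2} \cdot 6\right) \left(-143\right) = \left(89 + 1369 \cdot 6\right) \left(-143\right) = \left(89 + 8214\right) \left(-143\right) = 8303 \left(-143\right) = -1187329$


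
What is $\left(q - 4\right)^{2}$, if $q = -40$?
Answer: $1936$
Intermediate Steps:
$\left(q - 4\right)^{2} = \left(-40 - 4\right)^{2} = \left(-44\right)^{2} = 1936$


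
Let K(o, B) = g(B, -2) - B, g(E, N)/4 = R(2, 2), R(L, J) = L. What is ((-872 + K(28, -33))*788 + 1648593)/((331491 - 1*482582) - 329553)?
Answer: -993765/480644 ≈ -2.0676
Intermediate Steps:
g(E, N) = 8 (g(E, N) = 4*2 = 8)
K(o, B) = 8 - B
((-872 + K(28, -33))*788 + 1648593)/((331491 - 1*482582) - 329553) = ((-872 + (8 - 1*(-33)))*788 + 1648593)/((331491 - 1*482582) - 329553) = ((-872 + (8 + 33))*788 + 1648593)/((331491 - 482582) - 329553) = ((-872 + 41)*788 + 1648593)/(-151091 - 329553) = (-831*788 + 1648593)/(-480644) = (-654828 + 1648593)*(-1/480644) = 993765*(-1/480644) = -993765/480644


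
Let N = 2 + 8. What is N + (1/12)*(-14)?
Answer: 53/6 ≈ 8.8333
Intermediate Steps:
N = 10
N + (1/12)*(-14) = 10 + (1/12)*(-14) = 10 - 7/6 = 53/6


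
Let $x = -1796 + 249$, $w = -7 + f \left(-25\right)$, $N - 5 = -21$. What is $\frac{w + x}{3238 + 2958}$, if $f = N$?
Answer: $- \frac{577}{3098} \approx -0.18625$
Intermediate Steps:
$N = -16$ ($N = 5 - 21 = -16$)
$f = -16$
$w = 393$ ($w = -7 - -400 = -7 + 400 = 393$)
$x = -1547$
$\frac{w + x}{3238 + 2958} = \frac{393 - 1547}{3238 + 2958} = - \frac{1154}{6196} = \left(-1154\right) \frac{1}{6196} = - \frac{577}{3098}$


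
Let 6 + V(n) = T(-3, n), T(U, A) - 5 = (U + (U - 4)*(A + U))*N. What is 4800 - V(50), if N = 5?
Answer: 6461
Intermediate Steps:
T(U, A) = 5 + 5*U + 5*(-4 + U)*(A + U) (T(U, A) = 5 + (U + (U - 4)*(A + U))*5 = 5 + (U + (-4 + U)*(A + U))*5 = 5 + (5*U + 5*(-4 + U)*(A + U)) = 5 + 5*U + 5*(-4 + U)*(A + U))
V(n) = 89 - 35*n (V(n) = -6 + (5 - 20*n - 15*(-3) + 5*(-3)**2 + 5*n*(-3)) = -6 + (5 - 20*n + 45 + 5*9 - 15*n) = -6 + (5 - 20*n + 45 + 45 - 15*n) = -6 + (95 - 35*n) = 89 - 35*n)
4800 - V(50) = 4800 - (89 - 35*50) = 4800 - (89 - 1750) = 4800 - 1*(-1661) = 4800 + 1661 = 6461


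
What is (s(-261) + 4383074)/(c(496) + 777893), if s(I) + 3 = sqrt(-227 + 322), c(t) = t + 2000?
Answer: 4383071/780389 + sqrt(95)/780389 ≈ 5.6165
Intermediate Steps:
c(t) = 2000 + t
s(I) = -3 + sqrt(95) (s(I) = -3 + sqrt(-227 + 322) = -3 + sqrt(95))
(s(-261) + 4383074)/(c(496) + 777893) = ((-3 + sqrt(95)) + 4383074)/((2000 + 496) + 777893) = (4383071 + sqrt(95))/(2496 + 777893) = (4383071 + sqrt(95))/780389 = (4383071 + sqrt(95))*(1/780389) = 4383071/780389 + sqrt(95)/780389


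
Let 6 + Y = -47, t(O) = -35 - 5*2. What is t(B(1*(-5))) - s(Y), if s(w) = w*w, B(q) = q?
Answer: -2854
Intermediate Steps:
t(O) = -45 (t(O) = -35 - 10 = -45)
Y = -53 (Y = -6 - 47 = -53)
s(w) = w**2
t(B(1*(-5))) - s(Y) = -45 - 1*(-53)**2 = -45 - 1*2809 = -45 - 2809 = -2854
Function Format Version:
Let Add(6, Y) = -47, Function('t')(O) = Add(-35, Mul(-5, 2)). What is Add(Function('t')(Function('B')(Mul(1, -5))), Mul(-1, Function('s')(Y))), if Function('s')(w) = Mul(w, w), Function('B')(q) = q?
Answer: -2854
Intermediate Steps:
Function('t')(O) = -45 (Function('t')(O) = Add(-35, -10) = -45)
Y = -53 (Y = Add(-6, -47) = -53)
Function('s')(w) = Pow(w, 2)
Add(Function('t')(Function('B')(Mul(1, -5))), Mul(-1, Function('s')(Y))) = Add(-45, Mul(-1, Pow(-53, 2))) = Add(-45, Mul(-1, 2809)) = Add(-45, -2809) = -2854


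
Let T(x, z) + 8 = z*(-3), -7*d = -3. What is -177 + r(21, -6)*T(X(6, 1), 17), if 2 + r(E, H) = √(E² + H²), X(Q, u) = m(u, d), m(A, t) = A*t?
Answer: -59 - 177*√53 ≈ -1347.6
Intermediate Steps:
d = 3/7 (d = -⅐*(-3) = 3/7 ≈ 0.42857)
X(Q, u) = 3*u/7 (X(Q, u) = u*(3/7) = 3*u/7)
r(E, H) = -2 + √(E² + H²)
T(x, z) = -8 - 3*z (T(x, z) = -8 + z*(-3) = -8 - 3*z)
-177 + r(21, -6)*T(X(6, 1), 17) = -177 + (-2 + √(21² + (-6)²))*(-8 - 3*17) = -177 + (-2 + √(441 + 36))*(-8 - 51) = -177 + (-2 + √477)*(-59) = -177 + (-2 + 3*√53)*(-59) = -177 + (118 - 177*√53) = -59 - 177*√53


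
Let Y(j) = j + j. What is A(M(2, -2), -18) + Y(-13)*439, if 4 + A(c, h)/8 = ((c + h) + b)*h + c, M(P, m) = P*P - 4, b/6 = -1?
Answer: -7990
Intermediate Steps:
b = -6 (b = 6*(-1) = -6)
M(P, m) = -4 + P² (M(P, m) = P² - 4 = -4 + P²)
A(c, h) = -32 + 8*c + 8*h*(-6 + c + h) (A(c, h) = -32 + 8*(((c + h) - 6)*h + c) = -32 + 8*((-6 + c + h)*h + c) = -32 + 8*(h*(-6 + c + h) + c) = -32 + 8*(c + h*(-6 + c + h)) = -32 + (8*c + 8*h*(-6 + c + h)) = -32 + 8*c + 8*h*(-6 + c + h))
Y(j) = 2*j
A(M(2, -2), -18) + Y(-13)*439 = (-32 - 48*(-18) + 8*(-4 + 2²) + 8*(-18)² + 8*(-4 + 2²)*(-18)) + (2*(-13))*439 = (-32 + 864 + 8*(-4 + 4) + 8*324 + 8*(-4 + 4)*(-18)) - 26*439 = (-32 + 864 + 8*0 + 2592 + 8*0*(-18)) - 11414 = (-32 + 864 + 0 + 2592 + 0) - 11414 = 3424 - 11414 = -7990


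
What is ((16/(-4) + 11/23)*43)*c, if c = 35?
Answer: -121905/23 ≈ -5300.2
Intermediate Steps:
((16/(-4) + 11/23)*43)*c = ((16/(-4) + 11/23)*43)*35 = ((16*(-¼) + 11*(1/23))*43)*35 = ((-4 + 11/23)*43)*35 = -81/23*43*35 = -3483/23*35 = -121905/23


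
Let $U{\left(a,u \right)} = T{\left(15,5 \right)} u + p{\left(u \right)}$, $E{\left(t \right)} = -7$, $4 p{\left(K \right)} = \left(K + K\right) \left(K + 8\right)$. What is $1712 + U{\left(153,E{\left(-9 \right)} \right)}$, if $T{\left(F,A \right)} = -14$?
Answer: $\frac{3613}{2} \approx 1806.5$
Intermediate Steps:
$p{\left(K \right)} = \frac{K \left(8 + K\right)}{2}$ ($p{\left(K \right)} = \frac{\left(K + K\right) \left(K + 8\right)}{4} = \frac{2 K \left(8 + K\right)}{4} = \frac{K \left(8 + K\right)}{2}$)
$U{\left(a,u \right)} = - 14 u + \frac{u \left(8 + u\right)}{2}$
$1712 + U{\left(153,E{\left(-9 \right)} \right)} = 1712 + \frac{1}{2} \left(-7\right) \left(-20 - 7\right) = 1712 + \frac{1}{2} \left(-7\right) \left(-27\right) = 1712 + \frac{189}{2} = \frac{3613}{2}$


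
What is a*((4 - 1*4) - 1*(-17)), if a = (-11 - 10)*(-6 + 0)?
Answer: 2142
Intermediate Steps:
a = 126 (a = -21*(-6) = 126)
a*((4 - 1*4) - 1*(-17)) = 126*((4 - 1*4) - 1*(-17)) = 126*((4 - 4) + 17) = 126*(0 + 17) = 126*17 = 2142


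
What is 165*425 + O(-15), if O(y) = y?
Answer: 70110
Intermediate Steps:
165*425 + O(-15) = 165*425 - 15 = 70125 - 15 = 70110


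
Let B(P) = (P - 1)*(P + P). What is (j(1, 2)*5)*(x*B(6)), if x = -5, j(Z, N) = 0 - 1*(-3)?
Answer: -4500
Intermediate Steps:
j(Z, N) = 3 (j(Z, N) = 0 + 3 = 3)
B(P) = 2*P*(-1 + P) (B(P) = (-1 + P)*(2*P) = 2*P*(-1 + P))
(j(1, 2)*5)*(x*B(6)) = (3*5)*(-10*6*(-1 + 6)) = 15*(-10*6*5) = 15*(-5*60) = 15*(-300) = -4500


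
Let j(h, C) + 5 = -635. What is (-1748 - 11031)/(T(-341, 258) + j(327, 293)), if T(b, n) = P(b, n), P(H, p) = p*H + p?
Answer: 12779/88360 ≈ 0.14462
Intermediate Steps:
j(h, C) = -640 (j(h, C) = -5 - 635 = -640)
P(H, p) = p + H*p (P(H, p) = H*p + p = p + H*p)
T(b, n) = n*(1 + b)
(-1748 - 11031)/(T(-341, 258) + j(327, 293)) = (-1748 - 11031)/(258*(1 - 341) - 640) = -12779/(258*(-340) - 640) = -12779/(-87720 - 640) = -12779/(-88360) = -12779*(-1/88360) = 12779/88360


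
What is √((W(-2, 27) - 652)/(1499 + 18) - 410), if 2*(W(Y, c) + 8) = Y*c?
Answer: I*√944570669/1517 ≈ 20.26*I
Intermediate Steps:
W(Y, c) = -8 + Y*c/2 (W(Y, c) = -8 + (Y*c)/2 = -8 + Y*c/2)
√((W(-2, 27) - 652)/(1499 + 18) - 410) = √(((-8 + (½)*(-2)*27) - 652)/(1499 + 18) - 410) = √(((-8 - 27) - 652)/1517 - 410) = √((-35 - 652)*(1/1517) - 410) = √(-687*1/1517 - 410) = √(-687/1517 - 410) = √(-622657/1517) = I*√944570669/1517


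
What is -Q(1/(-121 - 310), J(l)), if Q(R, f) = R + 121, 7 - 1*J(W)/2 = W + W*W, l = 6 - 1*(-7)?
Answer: -52150/431 ≈ -121.00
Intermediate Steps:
l = 13 (l = 6 + 7 = 13)
J(W) = 14 - 2*W - 2*W**2 (J(W) = 14 - 2*(W + W*W) = 14 - 2*(W + W**2) = 14 + (-2*W - 2*W**2) = 14 - 2*W - 2*W**2)
Q(R, f) = 121 + R
-Q(1/(-121 - 310), J(l)) = -(121 + 1/(-121 - 310)) = -(121 + 1/(-431)) = -(121 - 1/431) = -1*52150/431 = -52150/431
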